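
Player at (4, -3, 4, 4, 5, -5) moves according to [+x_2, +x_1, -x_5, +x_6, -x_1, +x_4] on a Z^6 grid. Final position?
(4, -2, 4, 5, 4, -4)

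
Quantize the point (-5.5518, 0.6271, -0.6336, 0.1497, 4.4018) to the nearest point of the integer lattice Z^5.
(-6, 1, -1, 0, 4)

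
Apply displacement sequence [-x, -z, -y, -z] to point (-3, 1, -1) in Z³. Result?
(-4, 0, -3)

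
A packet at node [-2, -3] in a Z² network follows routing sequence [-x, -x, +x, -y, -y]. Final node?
(-3, -5)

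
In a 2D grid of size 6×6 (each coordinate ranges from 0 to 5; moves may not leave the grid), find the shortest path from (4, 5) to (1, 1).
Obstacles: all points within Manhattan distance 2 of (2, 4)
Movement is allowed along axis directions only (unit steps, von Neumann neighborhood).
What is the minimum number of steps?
9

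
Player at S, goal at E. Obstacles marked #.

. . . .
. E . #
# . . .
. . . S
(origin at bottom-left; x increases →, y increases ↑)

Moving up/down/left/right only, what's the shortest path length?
4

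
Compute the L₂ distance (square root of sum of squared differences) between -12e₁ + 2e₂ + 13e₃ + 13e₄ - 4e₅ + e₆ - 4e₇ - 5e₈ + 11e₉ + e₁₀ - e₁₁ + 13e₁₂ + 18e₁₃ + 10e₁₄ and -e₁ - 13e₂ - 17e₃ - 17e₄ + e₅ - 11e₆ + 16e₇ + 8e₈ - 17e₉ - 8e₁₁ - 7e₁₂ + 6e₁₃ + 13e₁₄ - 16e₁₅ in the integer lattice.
67.283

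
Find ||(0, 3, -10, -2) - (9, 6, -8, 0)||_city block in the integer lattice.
16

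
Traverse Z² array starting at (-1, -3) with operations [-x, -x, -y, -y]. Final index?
(-3, -5)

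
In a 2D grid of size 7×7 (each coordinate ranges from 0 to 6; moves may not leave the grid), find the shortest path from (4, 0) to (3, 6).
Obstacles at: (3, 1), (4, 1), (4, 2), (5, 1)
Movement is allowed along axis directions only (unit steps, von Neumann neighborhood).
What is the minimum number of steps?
9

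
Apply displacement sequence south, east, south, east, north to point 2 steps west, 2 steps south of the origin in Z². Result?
(0, -3)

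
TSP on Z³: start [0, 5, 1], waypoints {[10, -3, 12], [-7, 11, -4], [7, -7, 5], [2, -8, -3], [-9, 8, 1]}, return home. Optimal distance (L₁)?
108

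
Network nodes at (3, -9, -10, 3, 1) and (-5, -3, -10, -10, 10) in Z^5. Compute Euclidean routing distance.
18.7083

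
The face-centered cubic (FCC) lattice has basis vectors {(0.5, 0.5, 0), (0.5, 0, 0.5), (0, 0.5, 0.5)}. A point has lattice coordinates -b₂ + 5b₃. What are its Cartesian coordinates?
(-0.5, 2.5, 2)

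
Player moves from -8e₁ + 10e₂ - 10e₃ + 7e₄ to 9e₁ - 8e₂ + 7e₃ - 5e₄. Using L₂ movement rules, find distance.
32.3419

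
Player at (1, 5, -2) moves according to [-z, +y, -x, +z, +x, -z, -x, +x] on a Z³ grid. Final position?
(1, 6, -3)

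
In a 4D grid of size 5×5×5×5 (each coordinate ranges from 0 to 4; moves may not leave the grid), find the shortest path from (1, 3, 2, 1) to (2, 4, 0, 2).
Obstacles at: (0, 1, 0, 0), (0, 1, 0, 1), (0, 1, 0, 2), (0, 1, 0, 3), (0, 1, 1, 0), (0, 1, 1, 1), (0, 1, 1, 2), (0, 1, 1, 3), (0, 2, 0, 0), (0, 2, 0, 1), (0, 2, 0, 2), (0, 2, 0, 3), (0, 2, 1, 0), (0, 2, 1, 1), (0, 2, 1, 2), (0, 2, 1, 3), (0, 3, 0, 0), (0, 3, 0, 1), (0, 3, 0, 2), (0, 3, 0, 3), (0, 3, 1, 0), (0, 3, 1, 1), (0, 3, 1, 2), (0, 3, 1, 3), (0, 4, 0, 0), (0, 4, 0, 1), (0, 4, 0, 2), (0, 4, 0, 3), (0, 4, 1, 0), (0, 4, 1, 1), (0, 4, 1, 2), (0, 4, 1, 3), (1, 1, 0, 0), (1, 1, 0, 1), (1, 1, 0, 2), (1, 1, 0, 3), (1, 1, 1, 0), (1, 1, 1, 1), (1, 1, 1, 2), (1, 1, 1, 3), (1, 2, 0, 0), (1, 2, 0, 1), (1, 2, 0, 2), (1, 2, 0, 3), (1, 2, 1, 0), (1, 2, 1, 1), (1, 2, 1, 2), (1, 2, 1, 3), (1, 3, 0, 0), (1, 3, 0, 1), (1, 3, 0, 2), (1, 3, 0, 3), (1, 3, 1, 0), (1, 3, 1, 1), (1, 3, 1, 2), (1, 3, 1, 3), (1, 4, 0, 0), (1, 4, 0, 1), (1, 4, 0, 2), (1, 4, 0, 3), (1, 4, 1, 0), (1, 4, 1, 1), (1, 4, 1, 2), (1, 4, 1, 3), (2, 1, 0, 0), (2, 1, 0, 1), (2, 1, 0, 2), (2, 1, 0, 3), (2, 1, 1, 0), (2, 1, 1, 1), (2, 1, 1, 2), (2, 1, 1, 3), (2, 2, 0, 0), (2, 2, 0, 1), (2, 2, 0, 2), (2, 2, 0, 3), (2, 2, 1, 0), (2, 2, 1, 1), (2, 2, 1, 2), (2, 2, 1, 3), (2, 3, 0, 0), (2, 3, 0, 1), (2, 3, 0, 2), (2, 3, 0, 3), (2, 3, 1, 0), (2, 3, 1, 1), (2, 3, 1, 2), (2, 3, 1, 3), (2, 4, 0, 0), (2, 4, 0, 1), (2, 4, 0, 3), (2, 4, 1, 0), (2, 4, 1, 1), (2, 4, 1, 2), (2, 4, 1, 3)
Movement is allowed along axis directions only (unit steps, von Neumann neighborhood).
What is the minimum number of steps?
7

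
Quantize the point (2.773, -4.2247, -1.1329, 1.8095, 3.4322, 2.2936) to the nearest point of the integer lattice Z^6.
(3, -4, -1, 2, 3, 2)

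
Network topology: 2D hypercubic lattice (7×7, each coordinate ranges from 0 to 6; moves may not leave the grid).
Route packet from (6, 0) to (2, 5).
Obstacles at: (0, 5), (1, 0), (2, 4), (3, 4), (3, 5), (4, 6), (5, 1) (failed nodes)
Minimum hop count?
11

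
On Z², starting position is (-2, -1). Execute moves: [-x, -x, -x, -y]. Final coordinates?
(-5, -2)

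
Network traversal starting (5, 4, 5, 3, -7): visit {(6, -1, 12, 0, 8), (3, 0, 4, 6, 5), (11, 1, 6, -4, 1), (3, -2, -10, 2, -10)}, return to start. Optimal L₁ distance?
132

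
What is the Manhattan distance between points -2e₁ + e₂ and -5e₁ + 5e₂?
7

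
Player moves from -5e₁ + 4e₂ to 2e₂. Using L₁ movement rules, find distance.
7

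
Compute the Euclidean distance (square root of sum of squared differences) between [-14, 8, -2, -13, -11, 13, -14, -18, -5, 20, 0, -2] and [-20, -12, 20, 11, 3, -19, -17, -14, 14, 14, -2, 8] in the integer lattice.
56.9386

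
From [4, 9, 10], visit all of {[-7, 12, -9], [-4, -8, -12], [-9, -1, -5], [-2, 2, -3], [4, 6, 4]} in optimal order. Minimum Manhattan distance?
83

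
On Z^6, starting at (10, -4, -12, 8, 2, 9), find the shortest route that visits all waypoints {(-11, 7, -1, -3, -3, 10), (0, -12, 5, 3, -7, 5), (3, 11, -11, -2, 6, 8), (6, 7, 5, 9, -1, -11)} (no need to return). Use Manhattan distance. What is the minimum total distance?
182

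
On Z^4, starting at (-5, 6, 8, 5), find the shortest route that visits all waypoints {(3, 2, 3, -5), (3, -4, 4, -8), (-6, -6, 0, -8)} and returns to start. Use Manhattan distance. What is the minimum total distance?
86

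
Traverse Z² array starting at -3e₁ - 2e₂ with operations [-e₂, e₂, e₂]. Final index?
(-3, -1)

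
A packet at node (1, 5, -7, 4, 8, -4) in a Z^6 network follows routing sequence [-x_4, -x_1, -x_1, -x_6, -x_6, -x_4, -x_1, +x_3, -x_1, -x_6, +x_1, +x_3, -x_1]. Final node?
(-3, 5, -5, 2, 8, -7)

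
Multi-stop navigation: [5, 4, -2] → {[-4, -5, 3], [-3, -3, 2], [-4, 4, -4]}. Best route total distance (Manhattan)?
29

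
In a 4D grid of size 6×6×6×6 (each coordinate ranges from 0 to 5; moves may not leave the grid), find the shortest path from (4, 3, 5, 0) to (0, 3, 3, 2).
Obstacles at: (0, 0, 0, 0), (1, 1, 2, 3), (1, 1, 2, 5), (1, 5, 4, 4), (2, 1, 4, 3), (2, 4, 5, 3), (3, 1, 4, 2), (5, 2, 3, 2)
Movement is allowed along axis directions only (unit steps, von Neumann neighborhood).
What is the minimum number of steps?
8
(one shortest path: (4, 3, 5, 0) → (3, 3, 5, 0) → (2, 3, 5, 0) → (1, 3, 5, 0) → (0, 3, 5, 0) → (0, 3, 4, 0) → (0, 3, 3, 0) → (0, 3, 3, 1) → (0, 3, 3, 2))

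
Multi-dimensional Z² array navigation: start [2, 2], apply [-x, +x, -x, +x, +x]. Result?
(3, 2)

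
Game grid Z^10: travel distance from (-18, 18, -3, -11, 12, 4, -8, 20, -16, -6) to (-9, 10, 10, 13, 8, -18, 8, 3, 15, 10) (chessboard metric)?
31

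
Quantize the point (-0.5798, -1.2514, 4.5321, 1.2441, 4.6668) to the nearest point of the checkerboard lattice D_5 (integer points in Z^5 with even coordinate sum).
(-1, -1, 4, 1, 5)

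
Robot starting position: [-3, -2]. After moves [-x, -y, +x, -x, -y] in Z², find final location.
(-4, -4)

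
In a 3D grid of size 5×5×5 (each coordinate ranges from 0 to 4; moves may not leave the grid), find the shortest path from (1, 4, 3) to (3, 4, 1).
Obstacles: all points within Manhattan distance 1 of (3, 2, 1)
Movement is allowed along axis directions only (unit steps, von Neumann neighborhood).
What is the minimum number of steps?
4
(one shortest path: (1, 4, 3) → (2, 4, 3) → (3, 4, 3) → (3, 4, 2) → (3, 4, 1))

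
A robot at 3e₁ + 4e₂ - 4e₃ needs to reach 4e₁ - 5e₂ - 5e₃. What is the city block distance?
11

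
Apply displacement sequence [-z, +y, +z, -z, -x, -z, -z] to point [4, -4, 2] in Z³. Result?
(3, -3, -1)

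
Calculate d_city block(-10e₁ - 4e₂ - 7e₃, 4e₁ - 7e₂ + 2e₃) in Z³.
26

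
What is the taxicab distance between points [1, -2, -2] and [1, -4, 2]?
6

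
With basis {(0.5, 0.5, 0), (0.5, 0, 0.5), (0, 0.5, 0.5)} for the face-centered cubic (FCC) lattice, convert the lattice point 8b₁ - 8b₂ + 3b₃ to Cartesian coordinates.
(0, 5.5, -2.5)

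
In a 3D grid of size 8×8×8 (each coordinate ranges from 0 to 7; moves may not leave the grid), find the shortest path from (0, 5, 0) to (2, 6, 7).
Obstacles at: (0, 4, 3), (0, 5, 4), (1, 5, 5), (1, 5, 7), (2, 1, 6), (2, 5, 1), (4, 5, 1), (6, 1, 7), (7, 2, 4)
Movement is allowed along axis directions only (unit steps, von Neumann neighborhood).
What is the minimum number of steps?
10
(one shortest path: (0, 5, 0) → (1, 5, 0) → (2, 5, 0) → (2, 6, 0) → (2, 6, 1) → (2, 6, 2) → (2, 6, 3) → (2, 6, 4) → (2, 6, 5) → (2, 6, 6) → (2, 6, 7))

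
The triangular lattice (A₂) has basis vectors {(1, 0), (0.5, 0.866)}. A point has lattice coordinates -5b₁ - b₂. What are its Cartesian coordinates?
(-5.5, -0.866)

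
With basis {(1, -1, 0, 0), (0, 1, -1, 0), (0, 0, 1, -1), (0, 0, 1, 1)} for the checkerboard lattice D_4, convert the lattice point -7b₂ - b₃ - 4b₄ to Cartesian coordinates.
(0, -7, 2, -3)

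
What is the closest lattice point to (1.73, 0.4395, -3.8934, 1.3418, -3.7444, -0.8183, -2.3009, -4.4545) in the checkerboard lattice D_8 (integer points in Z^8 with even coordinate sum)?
(2, 0, -4, 1, -4, -1, -2, -4)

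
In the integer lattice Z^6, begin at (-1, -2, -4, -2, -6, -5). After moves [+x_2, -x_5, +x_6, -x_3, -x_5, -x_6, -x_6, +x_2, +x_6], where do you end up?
(-1, 0, -5, -2, -8, -5)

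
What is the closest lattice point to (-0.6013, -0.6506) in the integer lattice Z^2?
(-1, -1)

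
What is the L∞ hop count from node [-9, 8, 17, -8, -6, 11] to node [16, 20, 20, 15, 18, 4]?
25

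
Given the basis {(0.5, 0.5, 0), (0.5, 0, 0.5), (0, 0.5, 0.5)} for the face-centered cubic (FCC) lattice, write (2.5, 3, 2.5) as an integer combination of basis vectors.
3b₁ + 2b₂ + 3b₃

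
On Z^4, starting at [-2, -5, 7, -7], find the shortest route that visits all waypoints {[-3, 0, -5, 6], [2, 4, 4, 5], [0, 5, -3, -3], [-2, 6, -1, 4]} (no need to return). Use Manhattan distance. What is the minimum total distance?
69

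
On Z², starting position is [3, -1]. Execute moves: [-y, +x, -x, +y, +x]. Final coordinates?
(4, -1)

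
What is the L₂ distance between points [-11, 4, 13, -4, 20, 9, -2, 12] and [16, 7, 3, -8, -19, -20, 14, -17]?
65.6734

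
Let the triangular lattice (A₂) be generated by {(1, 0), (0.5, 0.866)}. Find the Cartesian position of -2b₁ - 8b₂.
(-6, -6.928)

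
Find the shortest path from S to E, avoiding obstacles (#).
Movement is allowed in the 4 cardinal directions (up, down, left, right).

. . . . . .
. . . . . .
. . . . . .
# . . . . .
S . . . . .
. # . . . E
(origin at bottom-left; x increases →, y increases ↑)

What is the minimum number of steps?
6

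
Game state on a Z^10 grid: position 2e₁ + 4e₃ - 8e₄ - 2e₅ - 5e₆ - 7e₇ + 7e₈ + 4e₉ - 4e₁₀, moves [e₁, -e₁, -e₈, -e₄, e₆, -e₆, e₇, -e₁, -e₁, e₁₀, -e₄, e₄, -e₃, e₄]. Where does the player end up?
(0, 0, 3, -8, -2, -5, -6, 6, 4, -3)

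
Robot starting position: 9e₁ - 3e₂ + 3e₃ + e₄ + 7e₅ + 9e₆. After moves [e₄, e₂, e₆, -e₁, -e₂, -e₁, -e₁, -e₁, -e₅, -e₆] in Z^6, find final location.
(5, -3, 3, 2, 6, 9)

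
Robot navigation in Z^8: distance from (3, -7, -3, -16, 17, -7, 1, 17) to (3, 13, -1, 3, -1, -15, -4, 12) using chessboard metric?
20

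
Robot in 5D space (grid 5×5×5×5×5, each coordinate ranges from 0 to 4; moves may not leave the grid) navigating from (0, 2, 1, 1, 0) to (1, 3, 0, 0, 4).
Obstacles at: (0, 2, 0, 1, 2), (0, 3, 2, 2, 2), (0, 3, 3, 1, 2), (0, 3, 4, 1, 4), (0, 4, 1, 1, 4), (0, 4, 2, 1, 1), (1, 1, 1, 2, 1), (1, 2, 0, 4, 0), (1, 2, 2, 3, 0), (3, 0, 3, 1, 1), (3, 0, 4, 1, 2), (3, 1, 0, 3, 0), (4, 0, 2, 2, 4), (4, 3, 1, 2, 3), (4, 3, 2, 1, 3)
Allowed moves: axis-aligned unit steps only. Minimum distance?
8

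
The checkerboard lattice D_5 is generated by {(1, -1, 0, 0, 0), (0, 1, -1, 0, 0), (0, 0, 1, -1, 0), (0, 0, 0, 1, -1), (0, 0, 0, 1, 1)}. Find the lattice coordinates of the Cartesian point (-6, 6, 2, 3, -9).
-6b₁ + 2b₃ + 7b₄ - 2b₅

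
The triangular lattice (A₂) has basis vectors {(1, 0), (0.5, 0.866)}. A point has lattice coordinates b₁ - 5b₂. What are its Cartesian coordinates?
(-1.5, -4.33)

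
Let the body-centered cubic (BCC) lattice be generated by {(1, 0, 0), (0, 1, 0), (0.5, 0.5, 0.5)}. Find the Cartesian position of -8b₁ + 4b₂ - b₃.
(-8.5, 3.5, -0.5)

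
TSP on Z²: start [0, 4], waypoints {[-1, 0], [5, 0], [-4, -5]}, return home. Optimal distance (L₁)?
36
(one optimal route: (0, 4) → (-1, 0) → (-4, -5) → (5, 0) → (0, 4))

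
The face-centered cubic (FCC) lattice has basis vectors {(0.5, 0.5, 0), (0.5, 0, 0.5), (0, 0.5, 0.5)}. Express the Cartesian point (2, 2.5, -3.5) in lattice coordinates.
8b₁ - 4b₂ - 3b₃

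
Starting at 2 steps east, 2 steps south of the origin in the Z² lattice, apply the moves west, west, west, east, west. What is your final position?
(-1, -2)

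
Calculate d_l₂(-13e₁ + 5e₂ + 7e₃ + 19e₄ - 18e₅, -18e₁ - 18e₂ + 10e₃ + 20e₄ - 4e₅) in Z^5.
27.5681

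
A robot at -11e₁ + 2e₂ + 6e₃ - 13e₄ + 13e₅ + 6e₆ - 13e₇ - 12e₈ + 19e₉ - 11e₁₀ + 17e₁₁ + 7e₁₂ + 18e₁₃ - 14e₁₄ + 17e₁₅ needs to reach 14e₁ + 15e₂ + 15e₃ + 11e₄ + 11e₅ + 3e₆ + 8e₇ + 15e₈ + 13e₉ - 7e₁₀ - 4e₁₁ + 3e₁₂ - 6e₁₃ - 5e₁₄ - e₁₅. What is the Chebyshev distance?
27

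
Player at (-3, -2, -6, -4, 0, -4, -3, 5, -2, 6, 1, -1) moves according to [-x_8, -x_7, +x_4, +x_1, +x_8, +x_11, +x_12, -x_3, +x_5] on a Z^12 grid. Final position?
(-2, -2, -7, -3, 1, -4, -4, 5, -2, 6, 2, 0)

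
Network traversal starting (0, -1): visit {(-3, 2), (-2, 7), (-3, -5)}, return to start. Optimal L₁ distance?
30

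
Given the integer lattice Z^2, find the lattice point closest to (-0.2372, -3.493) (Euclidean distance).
(0, -3)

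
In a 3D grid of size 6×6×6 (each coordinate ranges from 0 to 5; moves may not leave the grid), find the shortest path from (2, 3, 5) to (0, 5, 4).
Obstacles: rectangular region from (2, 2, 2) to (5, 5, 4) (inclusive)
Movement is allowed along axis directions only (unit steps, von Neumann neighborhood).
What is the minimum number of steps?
5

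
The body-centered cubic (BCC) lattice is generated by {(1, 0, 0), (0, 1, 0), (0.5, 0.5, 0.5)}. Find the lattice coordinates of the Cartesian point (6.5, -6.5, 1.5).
5b₁ - 8b₂ + 3b₃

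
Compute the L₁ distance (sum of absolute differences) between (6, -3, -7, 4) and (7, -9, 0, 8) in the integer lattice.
18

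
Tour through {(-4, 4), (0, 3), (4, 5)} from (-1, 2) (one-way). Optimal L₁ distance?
16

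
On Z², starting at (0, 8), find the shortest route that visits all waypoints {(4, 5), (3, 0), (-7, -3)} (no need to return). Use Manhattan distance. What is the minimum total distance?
26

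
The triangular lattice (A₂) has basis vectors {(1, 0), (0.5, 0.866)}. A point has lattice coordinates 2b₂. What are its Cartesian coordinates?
(1, 1.732)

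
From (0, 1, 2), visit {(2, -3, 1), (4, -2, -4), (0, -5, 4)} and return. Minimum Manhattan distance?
36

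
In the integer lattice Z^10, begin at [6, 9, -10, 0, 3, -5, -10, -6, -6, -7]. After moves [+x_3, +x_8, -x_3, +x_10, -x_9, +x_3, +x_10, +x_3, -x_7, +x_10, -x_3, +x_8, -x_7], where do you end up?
(6, 9, -9, 0, 3, -5, -12, -4, -7, -4)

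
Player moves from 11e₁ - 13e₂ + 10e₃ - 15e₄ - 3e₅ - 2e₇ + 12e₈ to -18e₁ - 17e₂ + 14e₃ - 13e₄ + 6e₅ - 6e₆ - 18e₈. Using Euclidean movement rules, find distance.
43.566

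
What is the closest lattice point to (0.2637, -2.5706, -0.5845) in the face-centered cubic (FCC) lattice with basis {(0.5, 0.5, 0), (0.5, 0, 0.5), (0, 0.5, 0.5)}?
(0, -2.5, -0.5)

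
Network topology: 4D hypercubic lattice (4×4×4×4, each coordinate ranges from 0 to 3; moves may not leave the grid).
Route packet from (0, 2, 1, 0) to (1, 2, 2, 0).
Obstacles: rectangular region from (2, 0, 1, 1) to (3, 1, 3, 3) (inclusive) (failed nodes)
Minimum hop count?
2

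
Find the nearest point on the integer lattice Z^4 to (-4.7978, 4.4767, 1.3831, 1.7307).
(-5, 4, 1, 2)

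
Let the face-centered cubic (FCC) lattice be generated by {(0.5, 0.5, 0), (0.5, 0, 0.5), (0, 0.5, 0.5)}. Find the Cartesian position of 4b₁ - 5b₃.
(2, -0.5, -2.5)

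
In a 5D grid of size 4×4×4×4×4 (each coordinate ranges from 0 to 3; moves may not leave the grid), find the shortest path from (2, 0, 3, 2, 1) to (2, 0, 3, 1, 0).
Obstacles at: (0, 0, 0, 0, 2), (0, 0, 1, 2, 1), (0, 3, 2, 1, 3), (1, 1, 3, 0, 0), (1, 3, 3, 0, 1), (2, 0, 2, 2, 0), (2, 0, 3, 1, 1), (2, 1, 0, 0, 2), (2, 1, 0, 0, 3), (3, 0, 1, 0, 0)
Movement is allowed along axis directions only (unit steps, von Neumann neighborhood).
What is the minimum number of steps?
2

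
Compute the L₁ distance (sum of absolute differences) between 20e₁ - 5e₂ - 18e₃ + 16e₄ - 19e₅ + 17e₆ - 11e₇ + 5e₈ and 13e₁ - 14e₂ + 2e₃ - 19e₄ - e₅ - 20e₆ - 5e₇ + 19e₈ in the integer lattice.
146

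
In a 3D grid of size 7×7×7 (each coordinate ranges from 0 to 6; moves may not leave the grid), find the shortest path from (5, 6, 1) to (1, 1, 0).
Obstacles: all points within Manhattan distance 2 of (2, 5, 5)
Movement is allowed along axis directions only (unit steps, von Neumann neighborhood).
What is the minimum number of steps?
10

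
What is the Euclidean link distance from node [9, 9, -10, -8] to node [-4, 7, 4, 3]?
22.1359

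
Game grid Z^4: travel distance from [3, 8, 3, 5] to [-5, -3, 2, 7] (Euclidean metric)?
13.784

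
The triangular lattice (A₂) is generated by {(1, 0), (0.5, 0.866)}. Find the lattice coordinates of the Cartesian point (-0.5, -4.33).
2b₁ - 5b₂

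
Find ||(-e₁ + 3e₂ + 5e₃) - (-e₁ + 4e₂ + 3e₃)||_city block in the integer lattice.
3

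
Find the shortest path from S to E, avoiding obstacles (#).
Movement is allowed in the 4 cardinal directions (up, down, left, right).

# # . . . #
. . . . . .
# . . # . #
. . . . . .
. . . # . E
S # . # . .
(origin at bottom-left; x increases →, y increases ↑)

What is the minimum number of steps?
8
(one shortest path: (0, 0) → (0, 1) → (1, 1) → (2, 1) → (2, 2) → (3, 2) → (4, 2) → (5, 2) → (5, 1))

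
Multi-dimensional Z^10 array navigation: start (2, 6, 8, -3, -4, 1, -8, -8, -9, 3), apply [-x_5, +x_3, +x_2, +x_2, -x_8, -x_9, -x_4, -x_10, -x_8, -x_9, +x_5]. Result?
(2, 8, 9, -4, -4, 1, -8, -10, -11, 2)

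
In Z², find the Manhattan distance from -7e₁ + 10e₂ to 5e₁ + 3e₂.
19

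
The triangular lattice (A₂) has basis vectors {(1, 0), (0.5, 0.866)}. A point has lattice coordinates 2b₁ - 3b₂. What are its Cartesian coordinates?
(0.5, -2.598)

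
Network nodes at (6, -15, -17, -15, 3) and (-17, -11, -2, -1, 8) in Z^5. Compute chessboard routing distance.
23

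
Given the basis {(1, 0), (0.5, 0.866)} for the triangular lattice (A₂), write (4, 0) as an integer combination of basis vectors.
4b₁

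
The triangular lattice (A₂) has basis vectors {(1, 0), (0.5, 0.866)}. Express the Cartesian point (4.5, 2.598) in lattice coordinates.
3b₁ + 3b₂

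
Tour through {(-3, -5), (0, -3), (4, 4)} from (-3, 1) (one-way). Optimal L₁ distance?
22
(one optimal route: (-3, 1) → (-3, -5) → (0, -3) → (4, 4))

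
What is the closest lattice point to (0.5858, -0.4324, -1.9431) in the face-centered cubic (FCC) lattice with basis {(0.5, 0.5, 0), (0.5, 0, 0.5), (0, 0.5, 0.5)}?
(0.5, -0.5, -2)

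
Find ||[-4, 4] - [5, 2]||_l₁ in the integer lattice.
11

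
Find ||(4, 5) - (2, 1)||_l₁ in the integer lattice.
6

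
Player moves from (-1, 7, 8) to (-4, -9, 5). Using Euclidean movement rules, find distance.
16.5529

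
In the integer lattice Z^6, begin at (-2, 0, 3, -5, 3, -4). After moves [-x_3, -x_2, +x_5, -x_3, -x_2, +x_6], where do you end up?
(-2, -2, 1, -5, 4, -3)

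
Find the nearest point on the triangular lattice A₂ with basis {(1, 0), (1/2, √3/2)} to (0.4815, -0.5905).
(0.5, -0.866)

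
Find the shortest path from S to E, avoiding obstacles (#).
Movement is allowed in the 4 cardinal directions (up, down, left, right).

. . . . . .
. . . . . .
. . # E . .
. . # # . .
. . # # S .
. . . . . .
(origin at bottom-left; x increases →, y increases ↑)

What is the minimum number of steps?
3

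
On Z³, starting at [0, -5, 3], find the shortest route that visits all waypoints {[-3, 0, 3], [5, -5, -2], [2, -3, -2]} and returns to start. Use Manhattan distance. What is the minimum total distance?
36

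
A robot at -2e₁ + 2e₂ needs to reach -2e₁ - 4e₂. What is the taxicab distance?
6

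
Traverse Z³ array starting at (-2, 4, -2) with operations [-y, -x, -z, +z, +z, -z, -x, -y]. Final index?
(-4, 2, -2)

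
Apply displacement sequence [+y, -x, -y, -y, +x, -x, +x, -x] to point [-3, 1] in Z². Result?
(-4, 0)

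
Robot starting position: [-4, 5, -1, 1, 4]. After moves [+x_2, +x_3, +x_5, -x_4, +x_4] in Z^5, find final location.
(-4, 6, 0, 1, 5)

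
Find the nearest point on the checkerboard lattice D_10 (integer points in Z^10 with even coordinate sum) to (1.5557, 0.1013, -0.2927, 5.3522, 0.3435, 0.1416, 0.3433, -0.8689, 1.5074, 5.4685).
(2, 0, 0, 5, 0, 0, 0, -1, 1, 5)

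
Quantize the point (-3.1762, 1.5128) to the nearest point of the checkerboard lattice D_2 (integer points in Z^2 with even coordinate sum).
(-3, 1)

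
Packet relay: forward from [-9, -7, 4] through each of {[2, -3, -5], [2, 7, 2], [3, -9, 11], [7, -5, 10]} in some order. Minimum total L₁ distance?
69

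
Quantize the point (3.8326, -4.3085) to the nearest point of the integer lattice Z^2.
(4, -4)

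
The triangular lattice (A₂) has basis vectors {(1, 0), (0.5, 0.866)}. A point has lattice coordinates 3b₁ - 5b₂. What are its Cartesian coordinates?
(0.5, -4.33)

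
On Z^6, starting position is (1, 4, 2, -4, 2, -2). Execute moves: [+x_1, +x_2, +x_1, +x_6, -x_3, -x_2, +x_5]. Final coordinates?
(3, 4, 1, -4, 3, -1)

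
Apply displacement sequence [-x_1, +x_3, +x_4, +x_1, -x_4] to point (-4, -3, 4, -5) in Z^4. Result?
(-4, -3, 5, -5)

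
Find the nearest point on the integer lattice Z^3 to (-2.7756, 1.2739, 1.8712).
(-3, 1, 2)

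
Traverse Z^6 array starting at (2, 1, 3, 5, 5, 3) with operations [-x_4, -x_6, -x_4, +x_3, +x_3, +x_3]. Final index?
(2, 1, 6, 3, 5, 2)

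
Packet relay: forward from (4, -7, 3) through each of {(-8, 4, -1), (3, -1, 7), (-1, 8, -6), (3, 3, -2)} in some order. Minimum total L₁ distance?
53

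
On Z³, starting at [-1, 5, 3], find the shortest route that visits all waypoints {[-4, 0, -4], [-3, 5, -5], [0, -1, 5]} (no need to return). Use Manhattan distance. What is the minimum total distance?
30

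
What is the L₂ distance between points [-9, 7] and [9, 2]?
18.6815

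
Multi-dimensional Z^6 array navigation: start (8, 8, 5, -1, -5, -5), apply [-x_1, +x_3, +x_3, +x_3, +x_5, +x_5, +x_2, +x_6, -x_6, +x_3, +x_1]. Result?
(8, 9, 9, -1, -3, -5)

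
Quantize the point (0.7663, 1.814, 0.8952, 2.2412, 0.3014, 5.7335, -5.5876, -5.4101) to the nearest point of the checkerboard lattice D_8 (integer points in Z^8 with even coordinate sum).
(1, 2, 1, 2, 0, 6, -5, -5)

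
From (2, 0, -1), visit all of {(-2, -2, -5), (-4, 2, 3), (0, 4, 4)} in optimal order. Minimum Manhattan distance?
31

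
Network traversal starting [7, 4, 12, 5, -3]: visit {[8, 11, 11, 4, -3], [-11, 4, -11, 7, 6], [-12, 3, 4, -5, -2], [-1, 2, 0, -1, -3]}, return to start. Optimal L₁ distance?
154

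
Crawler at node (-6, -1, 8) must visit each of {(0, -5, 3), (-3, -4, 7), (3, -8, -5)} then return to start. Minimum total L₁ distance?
58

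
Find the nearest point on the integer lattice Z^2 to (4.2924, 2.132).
(4, 2)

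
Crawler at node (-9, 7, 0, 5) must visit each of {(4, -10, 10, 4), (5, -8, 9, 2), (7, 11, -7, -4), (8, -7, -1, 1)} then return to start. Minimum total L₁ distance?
128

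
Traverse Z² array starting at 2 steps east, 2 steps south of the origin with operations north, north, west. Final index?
(1, 0)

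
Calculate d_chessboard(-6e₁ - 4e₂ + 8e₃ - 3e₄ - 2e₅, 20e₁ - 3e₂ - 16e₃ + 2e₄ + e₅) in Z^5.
26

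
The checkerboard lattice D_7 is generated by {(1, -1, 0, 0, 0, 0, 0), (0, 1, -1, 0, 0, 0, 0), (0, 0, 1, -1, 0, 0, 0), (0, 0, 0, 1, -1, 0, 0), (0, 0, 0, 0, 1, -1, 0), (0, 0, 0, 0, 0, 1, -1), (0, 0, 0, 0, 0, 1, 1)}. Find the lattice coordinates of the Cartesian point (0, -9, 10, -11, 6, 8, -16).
-9b₂ + b₃ - 10b₄ - 4b₅ + 10b₆ - 6b₇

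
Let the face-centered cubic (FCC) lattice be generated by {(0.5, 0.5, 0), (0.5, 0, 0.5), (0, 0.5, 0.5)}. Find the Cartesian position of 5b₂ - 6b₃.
(2.5, -3, -0.5)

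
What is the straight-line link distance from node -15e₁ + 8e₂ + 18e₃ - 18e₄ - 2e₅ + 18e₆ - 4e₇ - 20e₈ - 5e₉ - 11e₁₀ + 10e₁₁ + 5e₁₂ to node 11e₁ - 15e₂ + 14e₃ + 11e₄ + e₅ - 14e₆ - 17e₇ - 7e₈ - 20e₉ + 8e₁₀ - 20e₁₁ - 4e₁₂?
70.7107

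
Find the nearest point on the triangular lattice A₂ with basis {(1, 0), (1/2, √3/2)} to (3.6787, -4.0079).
(3.5, -4.33)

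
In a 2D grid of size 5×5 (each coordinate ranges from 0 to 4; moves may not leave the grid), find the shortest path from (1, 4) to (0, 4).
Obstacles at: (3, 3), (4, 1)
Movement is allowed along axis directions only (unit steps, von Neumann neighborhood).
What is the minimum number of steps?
1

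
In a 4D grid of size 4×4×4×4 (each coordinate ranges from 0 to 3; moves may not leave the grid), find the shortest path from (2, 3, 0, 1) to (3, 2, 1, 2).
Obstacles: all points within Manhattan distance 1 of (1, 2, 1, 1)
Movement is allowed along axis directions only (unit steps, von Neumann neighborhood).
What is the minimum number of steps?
4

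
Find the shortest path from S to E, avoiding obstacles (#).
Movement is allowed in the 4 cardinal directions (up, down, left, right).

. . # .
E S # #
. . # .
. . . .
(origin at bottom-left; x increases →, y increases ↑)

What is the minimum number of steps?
1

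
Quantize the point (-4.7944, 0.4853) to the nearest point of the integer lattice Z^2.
(-5, 0)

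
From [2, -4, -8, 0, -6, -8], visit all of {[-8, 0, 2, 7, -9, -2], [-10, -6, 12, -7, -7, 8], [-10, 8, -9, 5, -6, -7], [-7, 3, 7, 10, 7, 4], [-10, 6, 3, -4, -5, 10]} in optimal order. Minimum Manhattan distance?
166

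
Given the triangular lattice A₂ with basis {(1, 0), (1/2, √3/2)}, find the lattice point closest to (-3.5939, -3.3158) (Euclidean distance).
(-4, -3.464)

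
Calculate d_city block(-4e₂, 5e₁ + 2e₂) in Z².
11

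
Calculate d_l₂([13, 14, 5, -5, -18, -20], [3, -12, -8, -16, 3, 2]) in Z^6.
44.6206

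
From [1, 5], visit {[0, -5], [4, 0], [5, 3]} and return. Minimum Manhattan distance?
30
(one optimal route: (1, 5) → (0, -5) → (4, 0) → (5, 3) → (1, 5))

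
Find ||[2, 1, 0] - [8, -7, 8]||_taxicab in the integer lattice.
22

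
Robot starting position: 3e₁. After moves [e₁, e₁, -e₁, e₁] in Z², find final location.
(5, 0)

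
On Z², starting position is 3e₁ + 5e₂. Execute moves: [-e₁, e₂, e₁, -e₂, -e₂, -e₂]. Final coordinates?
(3, 3)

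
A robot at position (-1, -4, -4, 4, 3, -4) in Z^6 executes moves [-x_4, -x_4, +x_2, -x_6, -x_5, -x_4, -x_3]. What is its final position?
(-1, -3, -5, 1, 2, -5)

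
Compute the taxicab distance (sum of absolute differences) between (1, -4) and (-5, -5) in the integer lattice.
7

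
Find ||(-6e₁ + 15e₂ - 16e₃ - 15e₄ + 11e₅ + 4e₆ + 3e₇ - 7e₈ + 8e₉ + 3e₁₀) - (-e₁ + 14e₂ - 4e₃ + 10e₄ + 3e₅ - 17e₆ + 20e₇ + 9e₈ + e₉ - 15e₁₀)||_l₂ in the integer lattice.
47.0956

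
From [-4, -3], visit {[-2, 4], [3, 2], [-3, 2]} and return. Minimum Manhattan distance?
28
(one optimal route: (-4, -3) → (-2, 4) → (3, 2) → (-3, 2) → (-4, -3))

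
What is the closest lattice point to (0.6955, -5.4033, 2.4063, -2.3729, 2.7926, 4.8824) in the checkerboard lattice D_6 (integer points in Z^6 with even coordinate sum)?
(1, -5, 2, -2, 3, 5)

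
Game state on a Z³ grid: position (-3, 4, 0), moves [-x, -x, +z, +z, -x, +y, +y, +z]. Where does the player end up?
(-6, 6, 3)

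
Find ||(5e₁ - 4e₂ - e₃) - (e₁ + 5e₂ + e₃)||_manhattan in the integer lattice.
15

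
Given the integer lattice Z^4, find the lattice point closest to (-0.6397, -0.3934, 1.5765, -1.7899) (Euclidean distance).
(-1, 0, 2, -2)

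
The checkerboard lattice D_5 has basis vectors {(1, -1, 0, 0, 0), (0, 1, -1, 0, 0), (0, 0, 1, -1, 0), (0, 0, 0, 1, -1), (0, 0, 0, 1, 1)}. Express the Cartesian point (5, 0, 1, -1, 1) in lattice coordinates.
5b₁ + 5b₂ + 6b₃ + 2b₄ + 3b₅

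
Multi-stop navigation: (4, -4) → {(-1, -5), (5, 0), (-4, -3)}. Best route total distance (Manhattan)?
21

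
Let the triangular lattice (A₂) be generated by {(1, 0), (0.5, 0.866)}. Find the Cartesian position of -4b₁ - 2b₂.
(-5, -1.732)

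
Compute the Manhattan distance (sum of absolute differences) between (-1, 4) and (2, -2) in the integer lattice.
9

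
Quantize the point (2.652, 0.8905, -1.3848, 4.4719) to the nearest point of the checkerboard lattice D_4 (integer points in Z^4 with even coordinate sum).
(3, 1, -1, 5)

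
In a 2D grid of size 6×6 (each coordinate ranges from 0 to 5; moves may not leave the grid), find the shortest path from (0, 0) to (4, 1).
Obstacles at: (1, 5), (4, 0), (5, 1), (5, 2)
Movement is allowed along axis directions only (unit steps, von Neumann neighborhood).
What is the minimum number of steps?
5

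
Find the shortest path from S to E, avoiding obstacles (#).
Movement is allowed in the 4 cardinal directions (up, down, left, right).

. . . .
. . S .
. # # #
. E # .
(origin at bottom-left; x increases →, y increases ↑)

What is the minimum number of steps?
5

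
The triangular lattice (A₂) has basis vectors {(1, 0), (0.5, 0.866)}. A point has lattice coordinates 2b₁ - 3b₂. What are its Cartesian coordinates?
(0.5, -2.598)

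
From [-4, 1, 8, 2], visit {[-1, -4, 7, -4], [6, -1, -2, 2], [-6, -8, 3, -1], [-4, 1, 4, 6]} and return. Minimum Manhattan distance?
88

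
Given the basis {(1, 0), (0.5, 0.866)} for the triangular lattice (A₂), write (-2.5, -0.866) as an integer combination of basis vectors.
-2b₁ - b₂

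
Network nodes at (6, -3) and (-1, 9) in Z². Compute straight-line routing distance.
13.8924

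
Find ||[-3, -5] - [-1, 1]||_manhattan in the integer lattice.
8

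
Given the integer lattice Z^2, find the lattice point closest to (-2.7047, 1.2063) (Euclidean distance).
(-3, 1)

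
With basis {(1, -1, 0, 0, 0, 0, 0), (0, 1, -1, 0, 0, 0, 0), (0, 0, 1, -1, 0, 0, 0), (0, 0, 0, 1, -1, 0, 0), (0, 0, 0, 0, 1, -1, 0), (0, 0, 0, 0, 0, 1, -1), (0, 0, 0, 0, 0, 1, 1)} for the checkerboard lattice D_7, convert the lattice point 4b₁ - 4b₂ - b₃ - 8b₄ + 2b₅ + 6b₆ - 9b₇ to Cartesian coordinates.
(4, -8, 3, -7, 10, -5, -15)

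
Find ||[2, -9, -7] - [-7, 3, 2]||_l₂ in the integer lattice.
17.4929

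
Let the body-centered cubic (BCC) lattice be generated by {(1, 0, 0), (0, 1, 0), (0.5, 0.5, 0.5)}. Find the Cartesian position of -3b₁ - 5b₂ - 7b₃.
(-6.5, -8.5, -3.5)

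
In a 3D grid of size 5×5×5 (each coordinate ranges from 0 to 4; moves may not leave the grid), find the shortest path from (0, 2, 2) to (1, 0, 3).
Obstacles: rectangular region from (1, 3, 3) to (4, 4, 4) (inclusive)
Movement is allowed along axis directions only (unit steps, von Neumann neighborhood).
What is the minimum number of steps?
4
(one shortest path: (0, 2, 2) → (1, 2, 2) → (1, 1, 2) → (1, 0, 2) → (1, 0, 3))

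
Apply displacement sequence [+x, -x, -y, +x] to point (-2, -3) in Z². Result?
(-1, -4)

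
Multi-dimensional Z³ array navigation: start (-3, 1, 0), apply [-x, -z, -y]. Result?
(-4, 0, -1)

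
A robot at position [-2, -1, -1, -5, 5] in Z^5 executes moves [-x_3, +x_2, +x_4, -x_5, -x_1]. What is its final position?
(-3, 0, -2, -4, 4)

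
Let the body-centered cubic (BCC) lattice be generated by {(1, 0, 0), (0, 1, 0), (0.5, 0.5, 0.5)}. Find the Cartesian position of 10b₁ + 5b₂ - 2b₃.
(9, 4, -1)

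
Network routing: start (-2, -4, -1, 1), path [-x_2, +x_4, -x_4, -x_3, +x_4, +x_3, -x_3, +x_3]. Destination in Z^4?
(-2, -5, -1, 2)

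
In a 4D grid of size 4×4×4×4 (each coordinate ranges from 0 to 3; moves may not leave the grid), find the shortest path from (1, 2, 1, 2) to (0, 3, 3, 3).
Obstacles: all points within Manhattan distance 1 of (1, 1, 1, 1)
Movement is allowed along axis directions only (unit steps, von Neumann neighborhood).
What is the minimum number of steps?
5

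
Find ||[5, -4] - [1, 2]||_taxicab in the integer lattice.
10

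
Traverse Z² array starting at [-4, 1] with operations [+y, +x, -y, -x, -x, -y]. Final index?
(-5, 0)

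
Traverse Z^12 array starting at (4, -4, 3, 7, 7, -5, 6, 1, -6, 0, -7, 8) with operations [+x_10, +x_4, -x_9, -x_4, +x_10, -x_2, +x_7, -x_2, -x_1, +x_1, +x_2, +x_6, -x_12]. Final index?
(4, -5, 3, 7, 7, -4, 7, 1, -7, 2, -7, 7)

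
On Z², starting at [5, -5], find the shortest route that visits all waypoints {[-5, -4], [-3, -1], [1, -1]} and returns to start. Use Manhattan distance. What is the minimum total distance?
28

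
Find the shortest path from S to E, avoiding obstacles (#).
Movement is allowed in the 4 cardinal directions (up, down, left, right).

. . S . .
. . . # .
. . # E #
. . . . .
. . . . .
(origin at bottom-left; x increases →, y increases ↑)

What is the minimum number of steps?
7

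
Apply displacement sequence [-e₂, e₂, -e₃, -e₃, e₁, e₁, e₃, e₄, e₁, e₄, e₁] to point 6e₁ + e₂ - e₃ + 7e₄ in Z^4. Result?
(10, 1, -2, 9)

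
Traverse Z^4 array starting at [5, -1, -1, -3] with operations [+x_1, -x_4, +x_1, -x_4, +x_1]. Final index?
(8, -1, -1, -5)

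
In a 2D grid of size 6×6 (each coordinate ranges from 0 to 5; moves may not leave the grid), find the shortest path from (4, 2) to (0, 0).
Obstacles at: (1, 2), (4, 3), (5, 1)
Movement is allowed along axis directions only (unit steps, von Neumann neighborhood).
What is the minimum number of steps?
6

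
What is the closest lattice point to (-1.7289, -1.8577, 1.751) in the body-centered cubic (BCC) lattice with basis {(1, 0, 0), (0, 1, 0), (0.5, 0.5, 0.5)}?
(-2, -2, 2)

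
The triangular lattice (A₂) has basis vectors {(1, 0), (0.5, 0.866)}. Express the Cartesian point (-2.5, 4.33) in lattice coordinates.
-5b₁ + 5b₂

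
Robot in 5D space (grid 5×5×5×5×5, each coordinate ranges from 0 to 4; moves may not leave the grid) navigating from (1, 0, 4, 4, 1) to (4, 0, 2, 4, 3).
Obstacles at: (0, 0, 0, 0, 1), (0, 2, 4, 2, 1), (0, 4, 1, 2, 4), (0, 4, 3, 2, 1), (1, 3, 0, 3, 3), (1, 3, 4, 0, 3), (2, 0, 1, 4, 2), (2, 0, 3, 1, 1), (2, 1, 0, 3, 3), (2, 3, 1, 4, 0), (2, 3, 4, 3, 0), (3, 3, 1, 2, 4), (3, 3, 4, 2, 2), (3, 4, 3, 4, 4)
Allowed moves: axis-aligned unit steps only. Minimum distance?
7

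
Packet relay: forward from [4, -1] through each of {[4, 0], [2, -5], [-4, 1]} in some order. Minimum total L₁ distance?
20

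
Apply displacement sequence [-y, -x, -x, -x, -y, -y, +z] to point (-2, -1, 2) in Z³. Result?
(-5, -4, 3)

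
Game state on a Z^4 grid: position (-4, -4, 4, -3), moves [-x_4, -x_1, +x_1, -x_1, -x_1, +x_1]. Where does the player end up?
(-5, -4, 4, -4)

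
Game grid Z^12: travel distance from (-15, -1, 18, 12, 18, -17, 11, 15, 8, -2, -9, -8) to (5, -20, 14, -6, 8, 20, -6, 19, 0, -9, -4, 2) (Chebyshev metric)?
37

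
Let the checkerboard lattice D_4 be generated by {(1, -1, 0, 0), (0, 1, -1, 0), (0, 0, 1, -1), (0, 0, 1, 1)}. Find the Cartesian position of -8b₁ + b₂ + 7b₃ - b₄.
(-8, 9, 5, -8)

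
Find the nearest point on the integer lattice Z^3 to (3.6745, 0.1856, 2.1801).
(4, 0, 2)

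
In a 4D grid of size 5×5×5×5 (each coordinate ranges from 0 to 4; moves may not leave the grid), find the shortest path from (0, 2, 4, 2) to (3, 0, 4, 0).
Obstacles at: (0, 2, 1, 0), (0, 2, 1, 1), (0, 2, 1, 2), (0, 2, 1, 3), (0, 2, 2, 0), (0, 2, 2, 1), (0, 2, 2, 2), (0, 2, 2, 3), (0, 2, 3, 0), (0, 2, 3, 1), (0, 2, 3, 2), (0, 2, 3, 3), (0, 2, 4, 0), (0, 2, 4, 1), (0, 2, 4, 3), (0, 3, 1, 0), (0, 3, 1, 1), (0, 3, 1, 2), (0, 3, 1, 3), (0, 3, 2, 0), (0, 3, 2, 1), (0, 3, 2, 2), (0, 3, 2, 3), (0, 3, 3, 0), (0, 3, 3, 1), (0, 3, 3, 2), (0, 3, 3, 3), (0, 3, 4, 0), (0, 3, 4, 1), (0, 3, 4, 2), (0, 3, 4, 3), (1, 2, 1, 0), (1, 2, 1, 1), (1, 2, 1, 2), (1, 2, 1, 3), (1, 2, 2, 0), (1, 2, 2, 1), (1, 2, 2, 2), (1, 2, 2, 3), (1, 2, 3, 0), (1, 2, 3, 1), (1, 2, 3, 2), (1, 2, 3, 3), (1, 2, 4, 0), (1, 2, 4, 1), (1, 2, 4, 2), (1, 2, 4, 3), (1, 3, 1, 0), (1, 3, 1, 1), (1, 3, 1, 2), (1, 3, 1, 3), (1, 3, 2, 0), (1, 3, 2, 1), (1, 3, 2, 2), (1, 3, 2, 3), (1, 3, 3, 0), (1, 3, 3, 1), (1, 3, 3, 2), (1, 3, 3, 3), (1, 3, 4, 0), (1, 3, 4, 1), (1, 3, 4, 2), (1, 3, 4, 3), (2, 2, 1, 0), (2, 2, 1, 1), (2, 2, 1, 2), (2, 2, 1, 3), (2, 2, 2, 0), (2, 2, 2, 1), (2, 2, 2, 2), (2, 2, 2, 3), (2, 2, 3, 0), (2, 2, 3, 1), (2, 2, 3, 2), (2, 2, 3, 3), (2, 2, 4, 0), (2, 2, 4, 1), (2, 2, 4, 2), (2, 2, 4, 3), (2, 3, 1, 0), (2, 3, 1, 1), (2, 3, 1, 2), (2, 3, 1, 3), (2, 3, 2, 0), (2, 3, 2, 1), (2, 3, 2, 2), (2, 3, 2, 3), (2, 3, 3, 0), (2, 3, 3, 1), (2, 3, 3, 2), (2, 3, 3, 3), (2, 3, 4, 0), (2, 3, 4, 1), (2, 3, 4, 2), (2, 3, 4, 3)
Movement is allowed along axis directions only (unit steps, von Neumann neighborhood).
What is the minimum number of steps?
7
(one shortest path: (0, 2, 4, 2) → (0, 1, 4, 2) → (1, 1, 4, 2) → (2, 1, 4, 2) → (3, 1, 4, 2) → (3, 0, 4, 2) → (3, 0, 4, 1) → (3, 0, 4, 0))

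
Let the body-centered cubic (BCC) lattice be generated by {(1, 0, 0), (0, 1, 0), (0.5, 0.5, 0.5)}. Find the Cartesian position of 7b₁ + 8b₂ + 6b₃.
(10, 11, 3)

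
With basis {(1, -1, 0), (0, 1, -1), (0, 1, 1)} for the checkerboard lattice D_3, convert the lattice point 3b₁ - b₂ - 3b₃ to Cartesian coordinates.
(3, -7, -2)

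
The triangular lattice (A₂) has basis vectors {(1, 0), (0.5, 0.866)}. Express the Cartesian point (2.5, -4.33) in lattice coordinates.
5b₁ - 5b₂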